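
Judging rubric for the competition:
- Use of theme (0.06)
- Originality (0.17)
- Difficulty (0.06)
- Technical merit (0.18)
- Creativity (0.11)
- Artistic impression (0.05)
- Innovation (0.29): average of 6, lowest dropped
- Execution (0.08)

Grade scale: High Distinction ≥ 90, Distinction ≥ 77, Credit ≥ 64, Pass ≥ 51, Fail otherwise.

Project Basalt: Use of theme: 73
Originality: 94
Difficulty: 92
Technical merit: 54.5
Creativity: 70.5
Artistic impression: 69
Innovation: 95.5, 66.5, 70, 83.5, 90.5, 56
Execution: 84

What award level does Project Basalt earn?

Innovation: drop 56 → average of remaining 5 = 406/5 = 81.2
Weighted total:
  Use of theme 73 × 0.06 = 4.38
  Originality 94 × 0.17 = 15.98
  Difficulty 92 × 0.06 = 5.52
  Technical merit 54.5 × 0.18 = 9.81
  Creativity 70.5 × 0.11 = 7.755
  Artistic impression 69 × 0.05 = 3.45
  Innovation 81.2 × 0.29 = 23.548
  Execution 84 × 0.08 = 6.72
Sum = 77.163
77.163 is ≥ 77 and < 90 → Distinction

Distinction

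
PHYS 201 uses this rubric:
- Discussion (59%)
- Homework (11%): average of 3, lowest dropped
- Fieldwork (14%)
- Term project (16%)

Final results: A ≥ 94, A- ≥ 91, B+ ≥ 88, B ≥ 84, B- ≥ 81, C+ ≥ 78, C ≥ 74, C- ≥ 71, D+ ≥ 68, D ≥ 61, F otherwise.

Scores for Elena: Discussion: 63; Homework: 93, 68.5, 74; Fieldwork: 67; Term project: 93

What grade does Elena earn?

Homework: drop 68.5 → average of remaining 2 = 167/2 = 83.5
Weighted total:
  Discussion 63 × 0.59 = 37.17
  Homework 83.5 × 0.11 = 9.185
  Fieldwork 67 × 0.14 = 9.38
  Term project 93 × 0.16 = 14.88
Sum = 70.615
70.615 is ≥ 68 and < 71 → D+

D+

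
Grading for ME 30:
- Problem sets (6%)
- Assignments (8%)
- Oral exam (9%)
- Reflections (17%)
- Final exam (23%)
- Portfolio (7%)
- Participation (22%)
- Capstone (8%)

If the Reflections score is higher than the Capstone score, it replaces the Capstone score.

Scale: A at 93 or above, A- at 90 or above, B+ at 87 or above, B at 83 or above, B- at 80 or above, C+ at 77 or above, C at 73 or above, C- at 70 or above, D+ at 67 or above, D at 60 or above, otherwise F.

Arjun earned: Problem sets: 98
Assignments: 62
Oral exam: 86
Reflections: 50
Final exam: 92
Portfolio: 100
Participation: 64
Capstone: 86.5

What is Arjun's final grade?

C

Reflections (50) ≤ Capstone (86.5), so Capstone stays at 86.5.
Weighted total:
  Problem sets 98 × 0.06 = 5.88
  Assignments 62 × 0.08 = 4.96
  Oral exam 86 × 0.09 = 7.74
  Reflections 50 × 0.17 = 8.5
  Final exam 92 × 0.23 = 21.16
  Portfolio 100 × 0.07 = 7
  Participation 64 × 0.22 = 14.08
  Capstone 86.5 × 0.08 = 6.92
Sum = 76.24
76.24 is ≥ 73 and < 77 → C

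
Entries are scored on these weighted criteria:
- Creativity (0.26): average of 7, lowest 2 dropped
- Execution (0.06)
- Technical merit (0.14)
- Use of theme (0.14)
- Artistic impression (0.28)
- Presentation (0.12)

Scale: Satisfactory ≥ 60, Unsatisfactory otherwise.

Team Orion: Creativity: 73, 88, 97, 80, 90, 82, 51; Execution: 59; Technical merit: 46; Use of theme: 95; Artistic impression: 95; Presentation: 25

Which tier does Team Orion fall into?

Satisfactory

Creativity: drop 51, 73 → average of remaining 5 = 437/5 = 87.4
Weighted total:
  Creativity 87.4 × 0.26 = 22.724
  Execution 59 × 0.06 = 3.54
  Technical merit 46 × 0.14 = 6.44
  Use of theme 95 × 0.14 = 13.3
  Artistic impression 95 × 0.28 = 26.6
  Presentation 25 × 0.12 = 3
Sum = 75.604
75.604 ≥ 60 → Satisfactory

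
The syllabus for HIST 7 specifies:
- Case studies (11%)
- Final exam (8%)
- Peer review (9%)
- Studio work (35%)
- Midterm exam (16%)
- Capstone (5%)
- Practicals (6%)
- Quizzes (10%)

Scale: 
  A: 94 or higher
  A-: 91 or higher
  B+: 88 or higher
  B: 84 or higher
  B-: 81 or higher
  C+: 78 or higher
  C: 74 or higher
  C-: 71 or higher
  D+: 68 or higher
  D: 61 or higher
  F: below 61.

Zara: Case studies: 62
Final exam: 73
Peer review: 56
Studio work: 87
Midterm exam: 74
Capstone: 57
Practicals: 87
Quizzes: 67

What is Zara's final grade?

C

Weighted total:
  Case studies 62 × 0.11 = 6.82
  Final exam 73 × 0.08 = 5.84
  Peer review 56 × 0.09 = 5.04
  Studio work 87 × 0.35 = 30.45
  Midterm exam 74 × 0.16 = 11.84
  Capstone 57 × 0.05 = 2.85
  Practicals 87 × 0.06 = 5.22
  Quizzes 67 × 0.1 = 6.7
Sum = 74.76
74.76 is ≥ 74 and < 78 → C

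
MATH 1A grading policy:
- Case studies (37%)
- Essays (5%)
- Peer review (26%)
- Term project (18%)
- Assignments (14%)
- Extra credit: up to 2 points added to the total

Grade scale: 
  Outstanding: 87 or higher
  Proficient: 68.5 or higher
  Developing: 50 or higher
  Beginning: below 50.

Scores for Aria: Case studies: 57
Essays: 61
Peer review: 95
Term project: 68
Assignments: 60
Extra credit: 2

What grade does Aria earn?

Proficient

Weighted total:
  Case studies 57 × 0.37 = 21.09
  Essays 61 × 0.05 = 3.05
  Peer review 95 × 0.26 = 24.7
  Term project 68 × 0.18 = 12.24
  Assignments 60 × 0.14 = 8.4
Sum = 69.48
Extra credit: 69.48 + 2 = 71.48
71.48 is ≥ 68.5 and < 87 → Proficient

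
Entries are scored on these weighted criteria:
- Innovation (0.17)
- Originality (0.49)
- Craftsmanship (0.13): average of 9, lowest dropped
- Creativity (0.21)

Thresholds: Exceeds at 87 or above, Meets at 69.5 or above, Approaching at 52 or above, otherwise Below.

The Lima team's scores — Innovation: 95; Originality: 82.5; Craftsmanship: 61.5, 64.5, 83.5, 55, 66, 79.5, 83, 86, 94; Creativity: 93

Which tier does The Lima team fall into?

Craftsmanship: drop 55 → average of remaining 8 = 618/8 = 77.25
Weighted total:
  Innovation 95 × 0.17 = 16.15
  Originality 82.5 × 0.49 = 40.425
  Craftsmanship 77.25 × 0.13 = 10.0425
  Creativity 93 × 0.21 = 19.53
Sum = 86.1475
86.1475 is ≥ 69.5 and < 87 → Meets

Meets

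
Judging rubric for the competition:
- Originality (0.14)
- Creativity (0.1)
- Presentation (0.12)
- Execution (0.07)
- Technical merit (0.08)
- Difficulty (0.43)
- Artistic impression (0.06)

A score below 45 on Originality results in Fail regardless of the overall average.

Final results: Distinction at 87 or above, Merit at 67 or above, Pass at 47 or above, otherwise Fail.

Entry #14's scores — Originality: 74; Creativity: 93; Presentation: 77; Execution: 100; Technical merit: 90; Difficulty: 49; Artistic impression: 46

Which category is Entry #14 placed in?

Pass

Originality score 74 ≥ 45: minimum met.
Weighted total:
  Originality 74 × 0.14 = 10.36
  Creativity 93 × 0.1 = 9.3
  Presentation 77 × 0.12 = 9.24
  Execution 100 × 0.07 = 7
  Technical merit 90 × 0.08 = 7.2
  Difficulty 49 × 0.43 = 21.07
  Artistic impression 46 × 0.06 = 2.76
Sum = 66.93
66.93 is ≥ 47 and < 67 → Pass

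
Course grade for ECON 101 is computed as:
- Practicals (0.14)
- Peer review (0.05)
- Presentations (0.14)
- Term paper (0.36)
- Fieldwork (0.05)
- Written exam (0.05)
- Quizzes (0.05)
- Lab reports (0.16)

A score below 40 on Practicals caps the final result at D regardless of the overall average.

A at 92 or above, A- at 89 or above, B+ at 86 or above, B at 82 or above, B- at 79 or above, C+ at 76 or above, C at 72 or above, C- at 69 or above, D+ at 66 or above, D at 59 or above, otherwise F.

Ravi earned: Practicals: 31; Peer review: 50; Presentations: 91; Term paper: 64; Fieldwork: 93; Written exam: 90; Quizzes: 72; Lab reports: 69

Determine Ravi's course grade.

D

Practicals score 31 < 40: minimum not met.
Weighted total:
  Practicals 31 × 0.14 = 4.34
  Peer review 50 × 0.05 = 2.5
  Presentations 91 × 0.14 = 12.74
  Term paper 64 × 0.36 = 23.04
  Fieldwork 93 × 0.05 = 4.65
  Written exam 90 × 0.05 = 4.5
  Quizzes 72 × 0.05 = 3.6
  Lab reports 69 × 0.16 = 11.04
Sum = 66.41
66.41 would be D+; cap at D applies → D.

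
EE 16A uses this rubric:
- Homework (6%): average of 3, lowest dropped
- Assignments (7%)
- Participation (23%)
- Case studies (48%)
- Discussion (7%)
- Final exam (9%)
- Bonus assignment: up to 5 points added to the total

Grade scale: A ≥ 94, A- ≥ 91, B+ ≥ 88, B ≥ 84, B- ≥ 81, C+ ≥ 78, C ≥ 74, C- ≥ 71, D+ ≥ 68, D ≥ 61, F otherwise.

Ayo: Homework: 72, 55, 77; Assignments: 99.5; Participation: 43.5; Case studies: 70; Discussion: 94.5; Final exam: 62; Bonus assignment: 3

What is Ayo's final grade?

Homework: drop 55 → average of remaining 2 = 149/2 = 74.5
Weighted total:
  Homework 74.5 × 0.06 = 4.47
  Assignments 99.5 × 0.07 = 6.965
  Participation 43.5 × 0.23 = 10.005
  Case studies 70 × 0.48 = 33.6
  Discussion 94.5 × 0.07 = 6.615
  Final exam 62 × 0.09 = 5.58
Sum = 67.235
Bonus assignment: 67.235 + 3 = 70.235
70.235 is ≥ 68 and < 71 → D+

D+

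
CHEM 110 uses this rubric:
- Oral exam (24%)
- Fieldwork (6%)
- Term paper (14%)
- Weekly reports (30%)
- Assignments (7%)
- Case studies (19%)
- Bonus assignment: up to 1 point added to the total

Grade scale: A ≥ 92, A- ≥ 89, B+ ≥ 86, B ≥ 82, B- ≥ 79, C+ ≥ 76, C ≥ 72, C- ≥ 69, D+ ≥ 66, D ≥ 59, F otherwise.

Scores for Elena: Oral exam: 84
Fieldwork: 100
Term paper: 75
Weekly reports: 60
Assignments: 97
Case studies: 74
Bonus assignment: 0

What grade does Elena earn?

Weighted total:
  Oral exam 84 × 0.24 = 20.16
  Fieldwork 100 × 0.06 = 6
  Term paper 75 × 0.14 = 10.5
  Weekly reports 60 × 0.3 = 18
  Assignments 97 × 0.07 = 6.79
  Case studies 74 × 0.19 = 14.06
Sum = 75.51
Bonus assignment: 75.51 + 0 = 75.51
75.51 is ≥ 72 and < 76 → C

C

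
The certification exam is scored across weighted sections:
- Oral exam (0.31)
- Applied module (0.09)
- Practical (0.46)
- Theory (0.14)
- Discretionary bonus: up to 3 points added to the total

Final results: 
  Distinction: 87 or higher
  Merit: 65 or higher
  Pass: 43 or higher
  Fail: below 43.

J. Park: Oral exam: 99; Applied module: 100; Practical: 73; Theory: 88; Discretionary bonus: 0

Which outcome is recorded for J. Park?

Weighted total:
  Oral exam 99 × 0.31 = 30.69
  Applied module 100 × 0.09 = 9
  Practical 73 × 0.46 = 33.58
  Theory 88 × 0.14 = 12.32
Sum = 85.59
Discretionary bonus: 85.59 + 0 = 85.59
85.59 is ≥ 65 and < 87 → Merit

Merit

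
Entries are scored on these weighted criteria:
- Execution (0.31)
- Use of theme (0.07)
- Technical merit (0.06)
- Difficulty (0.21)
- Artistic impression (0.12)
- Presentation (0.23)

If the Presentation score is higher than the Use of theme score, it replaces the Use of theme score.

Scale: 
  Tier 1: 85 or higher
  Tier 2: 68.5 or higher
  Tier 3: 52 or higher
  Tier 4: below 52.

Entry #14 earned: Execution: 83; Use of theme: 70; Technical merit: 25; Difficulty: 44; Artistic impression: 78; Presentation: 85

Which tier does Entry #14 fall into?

Tier 2

Presentation (85) > Use of theme (70), so Use of theme counts as 85.
Weighted total:
  Execution 83 × 0.31 = 25.73
  Use of theme 85 × 0.07 = 5.95
  Technical merit 25 × 0.06 = 1.5
  Difficulty 44 × 0.21 = 9.24
  Artistic impression 78 × 0.12 = 9.36
  Presentation 85 × 0.23 = 19.55
Sum = 71.33
71.33 is ≥ 68.5 and < 85 → Tier 2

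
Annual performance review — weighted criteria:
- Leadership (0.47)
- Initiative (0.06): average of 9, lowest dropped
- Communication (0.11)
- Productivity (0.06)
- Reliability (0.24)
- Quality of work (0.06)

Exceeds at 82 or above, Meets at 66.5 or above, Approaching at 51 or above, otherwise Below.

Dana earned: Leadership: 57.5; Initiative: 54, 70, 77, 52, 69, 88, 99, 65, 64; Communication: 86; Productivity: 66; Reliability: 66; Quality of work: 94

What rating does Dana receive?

Approaching

Initiative: drop 52 → average of remaining 8 = 586/8 = 73.25
Weighted total:
  Leadership 57.5 × 0.47 = 27.025
  Initiative 73.25 × 0.06 = 4.395
  Communication 86 × 0.11 = 9.46
  Productivity 66 × 0.06 = 3.96
  Reliability 66 × 0.24 = 15.84
  Quality of work 94 × 0.06 = 5.64
Sum = 66.32
66.32 is ≥ 51 and < 66.5 → Approaching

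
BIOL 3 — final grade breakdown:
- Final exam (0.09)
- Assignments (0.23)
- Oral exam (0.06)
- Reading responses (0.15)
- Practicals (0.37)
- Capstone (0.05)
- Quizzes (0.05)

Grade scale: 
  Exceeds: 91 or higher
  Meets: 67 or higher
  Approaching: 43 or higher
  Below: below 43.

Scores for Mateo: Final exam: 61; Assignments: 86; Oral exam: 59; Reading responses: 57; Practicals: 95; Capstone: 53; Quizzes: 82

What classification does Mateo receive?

Weighted total:
  Final exam 61 × 0.09 = 5.49
  Assignments 86 × 0.23 = 19.78
  Oral exam 59 × 0.06 = 3.54
  Reading responses 57 × 0.15 = 8.55
  Practicals 95 × 0.37 = 35.15
  Capstone 53 × 0.05 = 2.65
  Quizzes 82 × 0.05 = 4.1
Sum = 79.26
79.26 is ≥ 67 and < 91 → Meets

Meets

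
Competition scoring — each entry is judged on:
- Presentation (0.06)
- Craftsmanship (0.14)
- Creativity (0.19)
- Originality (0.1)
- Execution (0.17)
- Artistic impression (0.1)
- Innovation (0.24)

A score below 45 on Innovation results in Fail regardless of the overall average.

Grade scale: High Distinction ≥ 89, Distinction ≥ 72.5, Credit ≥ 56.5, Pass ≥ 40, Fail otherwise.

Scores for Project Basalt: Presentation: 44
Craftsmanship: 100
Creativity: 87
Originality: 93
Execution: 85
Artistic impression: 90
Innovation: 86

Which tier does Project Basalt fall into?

Innovation score 86 ≥ 45: minimum met.
Weighted total:
  Presentation 44 × 0.06 = 2.64
  Craftsmanship 100 × 0.14 = 14
  Creativity 87 × 0.19 = 16.53
  Originality 93 × 0.1 = 9.3
  Execution 85 × 0.17 = 14.45
  Artistic impression 90 × 0.1 = 9
  Innovation 86 × 0.24 = 20.64
Sum = 86.56
86.56 is ≥ 72.5 and < 89 → Distinction

Distinction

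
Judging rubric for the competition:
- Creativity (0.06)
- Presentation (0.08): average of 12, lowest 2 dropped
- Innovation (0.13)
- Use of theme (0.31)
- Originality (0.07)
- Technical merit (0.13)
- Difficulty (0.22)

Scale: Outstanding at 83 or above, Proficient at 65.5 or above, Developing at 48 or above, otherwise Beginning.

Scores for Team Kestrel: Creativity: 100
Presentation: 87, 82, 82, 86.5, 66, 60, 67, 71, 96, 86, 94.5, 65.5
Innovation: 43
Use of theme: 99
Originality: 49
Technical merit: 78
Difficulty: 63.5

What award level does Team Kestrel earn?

Presentation: drop 60, 65.5 → average of remaining 10 = 818/10 = 81.8
Weighted total:
  Creativity 100 × 0.06 = 6
  Presentation 81.8 × 0.08 = 6.544
  Innovation 43 × 0.13 = 5.59
  Use of theme 99 × 0.31 = 30.69
  Originality 49 × 0.07 = 3.43
  Technical merit 78 × 0.13 = 10.14
  Difficulty 63.5 × 0.22 = 13.97
Sum = 76.364
76.364 is ≥ 65.5 and < 83 → Proficient

Proficient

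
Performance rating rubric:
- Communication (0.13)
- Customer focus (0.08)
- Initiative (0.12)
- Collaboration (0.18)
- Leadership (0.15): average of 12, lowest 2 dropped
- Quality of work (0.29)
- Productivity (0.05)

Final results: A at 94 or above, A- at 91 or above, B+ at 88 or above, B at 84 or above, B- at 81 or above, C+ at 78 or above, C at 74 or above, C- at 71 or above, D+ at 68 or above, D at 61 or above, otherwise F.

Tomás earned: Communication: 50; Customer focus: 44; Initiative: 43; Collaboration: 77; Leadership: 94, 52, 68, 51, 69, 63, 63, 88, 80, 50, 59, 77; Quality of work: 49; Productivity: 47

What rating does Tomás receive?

F

Leadership: drop 50, 51 → average of remaining 10 = 713/10 = 71.3
Weighted total:
  Communication 50 × 0.13 = 6.5
  Customer focus 44 × 0.08 = 3.52
  Initiative 43 × 0.12 = 5.16
  Collaboration 77 × 0.18 = 13.86
  Leadership 71.3 × 0.15 = 10.695
  Quality of work 49 × 0.29 = 14.21
  Productivity 47 × 0.05 = 2.35
Sum = 56.295
56.295 < 61 → F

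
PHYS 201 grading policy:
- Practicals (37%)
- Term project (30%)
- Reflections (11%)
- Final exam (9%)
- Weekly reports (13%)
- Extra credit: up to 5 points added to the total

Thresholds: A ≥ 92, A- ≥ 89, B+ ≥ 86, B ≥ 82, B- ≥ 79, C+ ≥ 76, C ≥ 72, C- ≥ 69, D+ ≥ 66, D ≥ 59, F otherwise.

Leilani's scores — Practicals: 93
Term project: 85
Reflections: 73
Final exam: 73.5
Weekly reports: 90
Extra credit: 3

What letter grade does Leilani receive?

A-

Weighted total:
  Practicals 93 × 0.37 = 34.41
  Term project 85 × 0.3 = 25.5
  Reflections 73 × 0.11 = 8.03
  Final exam 73.5 × 0.09 = 6.615
  Weekly reports 90 × 0.13 = 11.7
Sum = 86.255
Extra credit: 86.255 + 3 = 89.255
89.255 is ≥ 89 and < 92 → A-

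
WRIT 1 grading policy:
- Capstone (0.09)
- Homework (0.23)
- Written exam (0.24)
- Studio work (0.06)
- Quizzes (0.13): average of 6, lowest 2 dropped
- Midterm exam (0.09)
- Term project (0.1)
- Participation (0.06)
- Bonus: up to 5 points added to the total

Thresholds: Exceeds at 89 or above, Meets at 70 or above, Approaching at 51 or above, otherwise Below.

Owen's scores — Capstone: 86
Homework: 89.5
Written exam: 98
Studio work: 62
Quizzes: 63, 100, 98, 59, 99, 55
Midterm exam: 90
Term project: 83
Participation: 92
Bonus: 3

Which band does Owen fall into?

Quizzes: drop 55, 59 → average of remaining 4 = 360/4 = 90
Weighted total:
  Capstone 86 × 0.09 = 7.74
  Homework 89.5 × 0.23 = 20.585
  Written exam 98 × 0.24 = 23.52
  Studio work 62 × 0.06 = 3.72
  Quizzes 90 × 0.13 = 11.7
  Midterm exam 90 × 0.09 = 8.1
  Term project 83 × 0.1 = 8.3
  Participation 92 × 0.06 = 5.52
Sum = 89.185
Bonus: 89.185 + 3 = 92.185
92.185 ≥ 89 → Exceeds

Exceeds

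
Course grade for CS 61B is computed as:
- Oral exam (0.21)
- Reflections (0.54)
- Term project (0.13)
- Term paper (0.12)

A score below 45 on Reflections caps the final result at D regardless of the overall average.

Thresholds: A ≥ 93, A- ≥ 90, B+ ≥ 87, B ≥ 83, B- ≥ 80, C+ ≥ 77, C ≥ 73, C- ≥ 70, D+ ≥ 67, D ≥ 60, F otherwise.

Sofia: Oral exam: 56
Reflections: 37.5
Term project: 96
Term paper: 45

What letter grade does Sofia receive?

F

Reflections score 37.5 < 45: minimum not met.
Weighted total:
  Oral exam 56 × 0.21 = 11.76
  Reflections 37.5 × 0.54 = 20.25
  Term project 96 × 0.13 = 12.48
  Term paper 45 × 0.12 = 5.4
Sum = 49.89
49.89 would be F; cap at D applies → F.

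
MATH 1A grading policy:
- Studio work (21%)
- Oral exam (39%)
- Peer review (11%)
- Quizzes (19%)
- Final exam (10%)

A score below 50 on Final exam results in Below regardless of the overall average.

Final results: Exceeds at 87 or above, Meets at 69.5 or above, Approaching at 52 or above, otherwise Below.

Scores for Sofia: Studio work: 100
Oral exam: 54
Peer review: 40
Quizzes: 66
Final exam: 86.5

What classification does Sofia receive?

Approaching

Final exam score 86.5 ≥ 50: minimum met.
Weighted total:
  Studio work 100 × 0.21 = 21
  Oral exam 54 × 0.39 = 21.06
  Peer review 40 × 0.11 = 4.4
  Quizzes 66 × 0.19 = 12.54
  Final exam 86.5 × 0.1 = 8.65
Sum = 67.65
67.65 is ≥ 52 and < 69.5 → Approaching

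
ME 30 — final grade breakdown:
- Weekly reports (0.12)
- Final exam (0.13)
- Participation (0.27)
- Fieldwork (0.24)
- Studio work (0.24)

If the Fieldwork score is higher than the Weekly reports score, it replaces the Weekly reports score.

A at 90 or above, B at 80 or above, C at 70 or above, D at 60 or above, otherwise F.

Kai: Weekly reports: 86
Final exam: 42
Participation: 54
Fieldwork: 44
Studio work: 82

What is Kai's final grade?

Fieldwork (44) ≤ Weekly reports (86), so Weekly reports stays at 86.
Weighted total:
  Weekly reports 86 × 0.12 = 10.32
  Final exam 42 × 0.13 = 5.46
  Participation 54 × 0.27 = 14.58
  Fieldwork 44 × 0.24 = 10.56
  Studio work 82 × 0.24 = 19.68
Sum = 60.6
60.6 is ≥ 60 and < 70 → D

D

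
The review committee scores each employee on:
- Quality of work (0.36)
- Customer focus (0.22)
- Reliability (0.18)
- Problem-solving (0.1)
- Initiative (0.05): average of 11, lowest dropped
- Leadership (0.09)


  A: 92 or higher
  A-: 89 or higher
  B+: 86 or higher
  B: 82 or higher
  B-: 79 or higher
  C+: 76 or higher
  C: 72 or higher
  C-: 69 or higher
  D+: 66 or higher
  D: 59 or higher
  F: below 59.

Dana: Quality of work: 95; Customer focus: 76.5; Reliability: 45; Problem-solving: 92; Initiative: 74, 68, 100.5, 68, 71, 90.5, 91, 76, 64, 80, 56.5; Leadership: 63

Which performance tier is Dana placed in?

C+

Initiative: drop 56.5 → average of remaining 10 = 783/10 = 78.3
Weighted total:
  Quality of work 95 × 0.36 = 34.2
  Customer focus 76.5 × 0.22 = 16.83
  Reliability 45 × 0.18 = 8.1
  Problem-solving 92 × 0.1 = 9.2
  Initiative 78.3 × 0.05 = 3.915
  Leadership 63 × 0.09 = 5.67
Sum = 77.915
77.915 is ≥ 76 and < 79 → C+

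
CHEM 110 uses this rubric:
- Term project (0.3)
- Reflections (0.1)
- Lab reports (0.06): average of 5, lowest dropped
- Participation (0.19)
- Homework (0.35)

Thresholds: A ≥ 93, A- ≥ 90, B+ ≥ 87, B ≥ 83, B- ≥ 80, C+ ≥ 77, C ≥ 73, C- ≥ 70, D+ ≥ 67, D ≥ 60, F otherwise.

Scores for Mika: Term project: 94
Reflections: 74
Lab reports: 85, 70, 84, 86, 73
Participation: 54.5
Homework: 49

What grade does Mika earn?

D+

Lab reports: drop 70 → average of remaining 4 = 328/4 = 82
Weighted total:
  Term project 94 × 0.3 = 28.2
  Reflections 74 × 0.1 = 7.4
  Lab reports 82 × 0.06 = 4.92
  Participation 54.5 × 0.19 = 10.355
  Homework 49 × 0.35 = 17.15
Sum = 68.025
68.025 is ≥ 67 and < 70 → D+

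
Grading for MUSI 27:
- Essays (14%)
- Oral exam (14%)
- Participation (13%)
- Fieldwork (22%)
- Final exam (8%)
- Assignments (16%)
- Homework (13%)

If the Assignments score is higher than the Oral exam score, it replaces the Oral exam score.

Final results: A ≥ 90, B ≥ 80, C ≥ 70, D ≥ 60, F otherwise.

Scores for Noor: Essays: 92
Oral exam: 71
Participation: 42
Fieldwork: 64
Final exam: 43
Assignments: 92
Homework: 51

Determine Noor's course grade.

C

Assignments (92) > Oral exam (71), so Oral exam counts as 92.
Weighted total:
  Essays 92 × 0.14 = 12.88
  Oral exam 92 × 0.14 = 12.88
  Participation 42 × 0.13 = 5.46
  Fieldwork 64 × 0.22 = 14.08
  Final exam 43 × 0.08 = 3.44
  Assignments 92 × 0.16 = 14.72
  Homework 51 × 0.13 = 6.63
Sum = 70.09
70.09 is ≥ 70 and < 80 → C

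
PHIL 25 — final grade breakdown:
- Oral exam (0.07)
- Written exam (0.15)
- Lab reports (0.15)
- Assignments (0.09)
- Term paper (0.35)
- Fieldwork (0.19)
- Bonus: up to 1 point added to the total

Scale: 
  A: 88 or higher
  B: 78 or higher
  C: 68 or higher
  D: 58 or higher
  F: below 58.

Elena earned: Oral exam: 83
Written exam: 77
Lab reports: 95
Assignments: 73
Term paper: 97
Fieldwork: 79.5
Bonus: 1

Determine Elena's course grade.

Weighted total:
  Oral exam 83 × 0.07 = 5.81
  Written exam 77 × 0.15 = 11.55
  Lab reports 95 × 0.15 = 14.25
  Assignments 73 × 0.09 = 6.57
  Term paper 97 × 0.35 = 33.95
  Fieldwork 79.5 × 0.19 = 15.105
Sum = 87.235
Bonus: 87.235 + 1 = 88.235
88.235 ≥ 88 → A

A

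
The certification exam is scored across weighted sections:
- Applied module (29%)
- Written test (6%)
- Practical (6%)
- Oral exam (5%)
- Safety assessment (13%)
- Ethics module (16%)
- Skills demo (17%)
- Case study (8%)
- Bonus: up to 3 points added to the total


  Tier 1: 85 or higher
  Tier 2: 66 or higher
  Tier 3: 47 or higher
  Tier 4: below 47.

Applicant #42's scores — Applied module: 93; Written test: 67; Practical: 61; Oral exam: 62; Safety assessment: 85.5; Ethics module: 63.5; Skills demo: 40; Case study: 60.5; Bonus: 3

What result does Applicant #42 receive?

Weighted total:
  Applied module 93 × 0.29 = 26.97
  Written test 67 × 0.06 = 4.02
  Practical 61 × 0.06 = 3.66
  Oral exam 62 × 0.05 = 3.1
  Safety assessment 85.5 × 0.13 = 11.115
  Ethics module 63.5 × 0.16 = 10.16
  Skills demo 40 × 0.17 = 6.8
  Case study 60.5 × 0.08 = 4.84
Sum = 70.665
Bonus: 70.665 + 3 = 73.665
73.665 is ≥ 66 and < 85 → Tier 2

Tier 2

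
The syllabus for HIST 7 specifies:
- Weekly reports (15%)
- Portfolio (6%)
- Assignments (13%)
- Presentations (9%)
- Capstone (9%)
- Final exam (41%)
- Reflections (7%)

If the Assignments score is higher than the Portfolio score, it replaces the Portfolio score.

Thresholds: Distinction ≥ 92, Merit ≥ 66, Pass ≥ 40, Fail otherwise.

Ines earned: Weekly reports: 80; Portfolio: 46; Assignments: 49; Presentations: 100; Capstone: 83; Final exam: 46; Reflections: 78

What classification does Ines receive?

Assignments (49) > Portfolio (46), so Portfolio counts as 49.
Weighted total:
  Weekly reports 80 × 0.15 = 12
  Portfolio 49 × 0.06 = 2.94
  Assignments 49 × 0.13 = 6.37
  Presentations 100 × 0.09 = 9
  Capstone 83 × 0.09 = 7.47
  Final exam 46 × 0.41 = 18.86
  Reflections 78 × 0.07 = 5.46
Sum = 62.1
62.1 is ≥ 40 and < 66 → Pass

Pass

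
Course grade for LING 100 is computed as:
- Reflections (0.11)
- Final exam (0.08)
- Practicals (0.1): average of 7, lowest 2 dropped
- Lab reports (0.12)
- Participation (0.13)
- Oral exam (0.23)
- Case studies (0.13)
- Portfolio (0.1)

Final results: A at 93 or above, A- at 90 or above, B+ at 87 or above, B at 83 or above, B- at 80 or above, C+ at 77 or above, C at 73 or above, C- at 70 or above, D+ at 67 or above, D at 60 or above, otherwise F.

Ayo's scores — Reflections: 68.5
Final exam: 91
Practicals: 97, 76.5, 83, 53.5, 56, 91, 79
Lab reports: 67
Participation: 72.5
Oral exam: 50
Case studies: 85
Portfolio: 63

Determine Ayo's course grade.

D+

Practicals: drop 53.5, 56 → average of remaining 5 = 426.5/5 = 85.3
Weighted total:
  Reflections 68.5 × 0.11 = 7.535
  Final exam 91 × 0.08 = 7.28
  Practicals 85.3 × 0.1 = 8.53
  Lab reports 67 × 0.12 = 8.04
  Participation 72.5 × 0.13 = 9.425
  Oral exam 50 × 0.23 = 11.5
  Case studies 85 × 0.13 = 11.05
  Portfolio 63 × 0.1 = 6.3
Sum = 69.66
69.66 is ≥ 67 and < 70 → D+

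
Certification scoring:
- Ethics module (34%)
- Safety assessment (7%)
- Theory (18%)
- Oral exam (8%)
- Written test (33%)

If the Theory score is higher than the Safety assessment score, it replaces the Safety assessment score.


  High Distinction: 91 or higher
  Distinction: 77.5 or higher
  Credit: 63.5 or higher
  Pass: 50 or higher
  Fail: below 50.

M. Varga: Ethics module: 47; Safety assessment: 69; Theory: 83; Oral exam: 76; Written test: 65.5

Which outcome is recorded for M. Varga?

Credit

Theory (83) > Safety assessment (69), so Safety assessment counts as 83.
Weighted total:
  Ethics module 47 × 0.34 = 15.98
  Safety assessment 83 × 0.07 = 5.81
  Theory 83 × 0.18 = 14.94
  Oral exam 76 × 0.08 = 6.08
  Written test 65.5 × 0.33 = 21.615
Sum = 64.425
64.425 is ≥ 63.5 and < 77.5 → Credit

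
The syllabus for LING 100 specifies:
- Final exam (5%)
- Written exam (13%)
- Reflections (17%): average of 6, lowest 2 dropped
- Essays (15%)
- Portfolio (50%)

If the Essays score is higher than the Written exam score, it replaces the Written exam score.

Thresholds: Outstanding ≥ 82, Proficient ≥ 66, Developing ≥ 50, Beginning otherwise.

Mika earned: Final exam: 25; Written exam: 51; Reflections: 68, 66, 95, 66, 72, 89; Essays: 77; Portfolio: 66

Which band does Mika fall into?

Proficient

Reflections: drop 66, 66 → average of remaining 4 = 324/4 = 81
Essays (77) > Written exam (51), so Written exam counts as 77.
Weighted total:
  Final exam 25 × 0.05 = 1.25
  Written exam 77 × 0.13 = 10.01
  Reflections 81 × 0.17 = 13.77
  Essays 77 × 0.15 = 11.55
  Portfolio 66 × 0.5 = 33
Sum = 69.58
69.58 is ≥ 66 and < 82 → Proficient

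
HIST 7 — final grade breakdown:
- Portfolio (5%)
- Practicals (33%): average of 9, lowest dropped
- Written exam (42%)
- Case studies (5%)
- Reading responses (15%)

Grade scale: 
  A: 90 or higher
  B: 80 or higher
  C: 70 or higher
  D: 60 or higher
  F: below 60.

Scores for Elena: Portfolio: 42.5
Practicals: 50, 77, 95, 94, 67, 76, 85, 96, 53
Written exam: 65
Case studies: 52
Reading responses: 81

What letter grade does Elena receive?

Practicals: drop 50 → average of remaining 8 = 643/8 = 80.375
Weighted total:
  Portfolio 42.5 × 0.05 = 2.125
  Practicals 80.375 × 0.33 = 26.52375
  Written exam 65 × 0.42 = 27.3
  Case studies 52 × 0.05 = 2.6
  Reading responses 81 × 0.15 = 12.15
Sum = 70.69875
70.69875 is ≥ 70 and < 80 → C

C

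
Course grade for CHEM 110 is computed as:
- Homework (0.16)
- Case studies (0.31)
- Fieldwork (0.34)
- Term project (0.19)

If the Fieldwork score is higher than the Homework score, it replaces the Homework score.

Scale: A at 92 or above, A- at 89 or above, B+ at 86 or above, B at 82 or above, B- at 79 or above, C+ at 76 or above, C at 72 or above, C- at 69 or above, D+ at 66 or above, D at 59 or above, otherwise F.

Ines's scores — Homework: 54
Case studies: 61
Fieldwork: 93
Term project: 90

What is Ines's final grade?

Fieldwork (93) > Homework (54), so Homework counts as 93.
Weighted total:
  Homework 93 × 0.16 = 14.88
  Case studies 61 × 0.31 = 18.91
  Fieldwork 93 × 0.34 = 31.62
  Term project 90 × 0.19 = 17.1
Sum = 82.51
82.51 is ≥ 82 and < 86 → B

B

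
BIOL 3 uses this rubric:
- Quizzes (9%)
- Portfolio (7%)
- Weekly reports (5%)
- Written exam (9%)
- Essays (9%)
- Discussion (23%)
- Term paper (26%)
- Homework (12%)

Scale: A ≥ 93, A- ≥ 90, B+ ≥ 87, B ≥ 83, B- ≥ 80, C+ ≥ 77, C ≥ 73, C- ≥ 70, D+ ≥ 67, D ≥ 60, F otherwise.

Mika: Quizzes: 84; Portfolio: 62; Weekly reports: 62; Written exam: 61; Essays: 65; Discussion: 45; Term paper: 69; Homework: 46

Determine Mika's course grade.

D

Weighted total:
  Quizzes 84 × 0.09 = 7.56
  Portfolio 62 × 0.07 = 4.34
  Weekly reports 62 × 0.05 = 3.1
  Written exam 61 × 0.09 = 5.49
  Essays 65 × 0.09 = 5.85
  Discussion 45 × 0.23 = 10.35
  Term paper 69 × 0.26 = 17.94
  Homework 46 × 0.12 = 5.52
Sum = 60.15
60.15 is ≥ 60 and < 67 → D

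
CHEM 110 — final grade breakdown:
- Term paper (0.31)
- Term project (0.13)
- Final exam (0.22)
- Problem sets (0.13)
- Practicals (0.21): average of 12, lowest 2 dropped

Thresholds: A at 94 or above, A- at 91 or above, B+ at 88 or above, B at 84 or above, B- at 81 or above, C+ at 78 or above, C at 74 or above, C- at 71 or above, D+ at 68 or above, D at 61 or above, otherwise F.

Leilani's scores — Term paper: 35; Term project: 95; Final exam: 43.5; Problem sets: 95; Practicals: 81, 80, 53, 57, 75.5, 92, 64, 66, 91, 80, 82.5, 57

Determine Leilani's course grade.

D

Practicals: drop 53, 57 → average of remaining 10 = 769/10 = 76.9
Weighted total:
  Term paper 35 × 0.31 = 10.85
  Term project 95 × 0.13 = 12.35
  Final exam 43.5 × 0.22 = 9.57
  Problem sets 95 × 0.13 = 12.35
  Practicals 76.9 × 0.21 = 16.149
Sum = 61.269
61.269 is ≥ 61 and < 68 → D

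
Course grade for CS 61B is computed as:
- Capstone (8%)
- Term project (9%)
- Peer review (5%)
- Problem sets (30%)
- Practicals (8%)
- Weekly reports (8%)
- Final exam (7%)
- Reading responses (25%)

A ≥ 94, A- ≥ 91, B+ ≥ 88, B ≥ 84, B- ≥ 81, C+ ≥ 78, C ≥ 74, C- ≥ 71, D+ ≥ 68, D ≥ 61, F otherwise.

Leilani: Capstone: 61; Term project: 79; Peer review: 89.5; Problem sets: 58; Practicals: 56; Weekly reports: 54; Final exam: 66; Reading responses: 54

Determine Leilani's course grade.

Weighted total:
  Capstone 61 × 0.08 = 4.88
  Term project 79 × 0.09 = 7.11
  Peer review 89.5 × 0.05 = 4.475
  Problem sets 58 × 0.3 = 17.4
  Practicals 56 × 0.08 = 4.48
  Weekly reports 54 × 0.08 = 4.32
  Final exam 66 × 0.07 = 4.62
  Reading responses 54 × 0.25 = 13.5
Sum = 60.785
60.785 < 61 → F

F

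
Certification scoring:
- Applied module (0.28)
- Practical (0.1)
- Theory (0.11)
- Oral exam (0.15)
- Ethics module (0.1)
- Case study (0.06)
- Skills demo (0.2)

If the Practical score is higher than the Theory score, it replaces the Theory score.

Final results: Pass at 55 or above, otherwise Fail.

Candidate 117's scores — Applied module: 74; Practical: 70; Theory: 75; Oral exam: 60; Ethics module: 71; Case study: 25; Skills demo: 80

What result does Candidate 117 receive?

Practical (70) ≤ Theory (75), so Theory stays at 75.
Weighted total:
  Applied module 74 × 0.28 = 20.72
  Practical 70 × 0.1 = 7
  Theory 75 × 0.11 = 8.25
  Oral exam 60 × 0.15 = 9
  Ethics module 71 × 0.1 = 7.1
  Case study 25 × 0.06 = 1.5
  Skills demo 80 × 0.2 = 16
Sum = 69.57
69.57 ≥ 55 → Pass

Pass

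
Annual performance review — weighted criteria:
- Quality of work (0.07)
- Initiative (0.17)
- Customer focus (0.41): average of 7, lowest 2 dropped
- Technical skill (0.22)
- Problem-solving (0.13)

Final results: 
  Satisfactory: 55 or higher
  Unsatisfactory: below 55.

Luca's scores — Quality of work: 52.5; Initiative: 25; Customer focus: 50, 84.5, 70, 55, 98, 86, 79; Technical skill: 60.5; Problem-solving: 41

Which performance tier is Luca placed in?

Customer focus: drop 50, 55 → average of remaining 5 = 417.5/5 = 83.5
Weighted total:
  Quality of work 52.5 × 0.07 = 3.675
  Initiative 25 × 0.17 = 4.25
  Customer focus 83.5 × 0.41 = 34.235
  Technical skill 60.5 × 0.22 = 13.31
  Problem-solving 41 × 0.13 = 5.33
Sum = 60.8
60.8 ≥ 55 → Satisfactory

Satisfactory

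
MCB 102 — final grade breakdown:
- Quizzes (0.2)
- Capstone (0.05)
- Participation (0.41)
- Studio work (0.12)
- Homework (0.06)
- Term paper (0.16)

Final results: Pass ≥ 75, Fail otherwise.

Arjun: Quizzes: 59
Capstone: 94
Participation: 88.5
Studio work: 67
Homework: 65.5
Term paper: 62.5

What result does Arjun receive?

Weighted total:
  Quizzes 59 × 0.2 = 11.8
  Capstone 94 × 0.05 = 4.7
  Participation 88.5 × 0.41 = 36.285
  Studio work 67 × 0.12 = 8.04
  Homework 65.5 × 0.06 = 3.93
  Term paper 62.5 × 0.16 = 10
Sum = 74.755
74.755 < 75 → Fail

Fail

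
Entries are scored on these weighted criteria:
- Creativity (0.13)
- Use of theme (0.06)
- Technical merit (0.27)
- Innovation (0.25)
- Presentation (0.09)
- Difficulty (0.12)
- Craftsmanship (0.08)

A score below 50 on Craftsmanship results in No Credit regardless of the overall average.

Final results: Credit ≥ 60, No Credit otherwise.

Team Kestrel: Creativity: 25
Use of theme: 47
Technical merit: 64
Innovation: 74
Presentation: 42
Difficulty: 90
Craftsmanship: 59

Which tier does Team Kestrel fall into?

Credit

Craftsmanship score 59 ≥ 50: minimum met.
Weighted total:
  Creativity 25 × 0.13 = 3.25
  Use of theme 47 × 0.06 = 2.82
  Technical merit 64 × 0.27 = 17.28
  Innovation 74 × 0.25 = 18.5
  Presentation 42 × 0.09 = 3.78
  Difficulty 90 × 0.12 = 10.8
  Craftsmanship 59 × 0.08 = 4.72
Sum = 61.15
61.15 ≥ 60 → Credit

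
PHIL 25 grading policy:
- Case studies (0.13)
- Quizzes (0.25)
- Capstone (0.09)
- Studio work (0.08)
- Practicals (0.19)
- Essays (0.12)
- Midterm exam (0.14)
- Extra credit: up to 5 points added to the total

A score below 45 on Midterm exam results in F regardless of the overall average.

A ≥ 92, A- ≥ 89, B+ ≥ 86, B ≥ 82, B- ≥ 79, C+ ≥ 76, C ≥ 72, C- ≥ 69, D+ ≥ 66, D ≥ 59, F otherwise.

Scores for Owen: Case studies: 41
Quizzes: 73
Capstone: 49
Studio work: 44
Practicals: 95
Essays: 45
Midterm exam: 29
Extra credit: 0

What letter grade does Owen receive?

F

Midterm exam score 29 < 45: minimum not met.
Weighted total:
  Case studies 41 × 0.13 = 5.33
  Quizzes 73 × 0.25 = 18.25
  Capstone 49 × 0.09 = 4.41
  Studio work 44 × 0.08 = 3.52
  Practicals 95 × 0.19 = 18.05
  Essays 45 × 0.12 = 5.4
  Midterm exam 29 × 0.14 = 4.06
Sum = 59.02
Extra credit: 59.02 + 0 = 59.02
Because the Midterm exam minimum was not met, the result is F.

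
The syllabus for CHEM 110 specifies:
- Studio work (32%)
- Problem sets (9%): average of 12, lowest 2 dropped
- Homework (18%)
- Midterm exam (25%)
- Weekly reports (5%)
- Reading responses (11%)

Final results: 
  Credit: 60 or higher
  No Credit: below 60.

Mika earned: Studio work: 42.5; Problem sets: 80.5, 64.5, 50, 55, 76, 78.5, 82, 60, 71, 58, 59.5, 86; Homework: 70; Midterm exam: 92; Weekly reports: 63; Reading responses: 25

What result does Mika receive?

Credit

Problem sets: drop 50, 55 → average of remaining 10 = 716/10 = 71.6
Weighted total:
  Studio work 42.5 × 0.32 = 13.6
  Problem sets 71.6 × 0.09 = 6.444
  Homework 70 × 0.18 = 12.6
  Midterm exam 92 × 0.25 = 23
  Weekly reports 63 × 0.05 = 3.15
  Reading responses 25 × 0.11 = 2.75
Sum = 61.544
61.544 ≥ 60 → Credit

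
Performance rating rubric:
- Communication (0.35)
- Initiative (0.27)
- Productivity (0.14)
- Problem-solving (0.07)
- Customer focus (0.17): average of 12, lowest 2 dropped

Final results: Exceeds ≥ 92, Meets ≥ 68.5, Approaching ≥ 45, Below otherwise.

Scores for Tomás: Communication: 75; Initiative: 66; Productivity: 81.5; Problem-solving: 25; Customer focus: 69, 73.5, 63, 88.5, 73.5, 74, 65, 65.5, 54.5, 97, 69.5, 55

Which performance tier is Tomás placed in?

Meets

Customer focus: drop 54.5, 55 → average of remaining 10 = 738.5/10 = 73.85
Weighted total:
  Communication 75 × 0.35 = 26.25
  Initiative 66 × 0.27 = 17.82
  Productivity 81.5 × 0.14 = 11.41
  Problem-solving 25 × 0.07 = 1.75
  Customer focus 73.85 × 0.17 = 12.5545
Sum = 69.7845
69.7845 is ≥ 68.5 and < 92 → Meets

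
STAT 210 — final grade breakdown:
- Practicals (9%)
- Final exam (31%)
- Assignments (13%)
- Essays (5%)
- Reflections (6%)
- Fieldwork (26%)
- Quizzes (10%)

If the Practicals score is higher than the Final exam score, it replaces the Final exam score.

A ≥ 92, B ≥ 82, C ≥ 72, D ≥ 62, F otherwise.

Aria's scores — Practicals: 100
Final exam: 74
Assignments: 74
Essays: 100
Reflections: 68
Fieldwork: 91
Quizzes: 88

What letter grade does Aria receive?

B

Practicals (100) > Final exam (74), so Final exam counts as 100.
Weighted total:
  Practicals 100 × 0.09 = 9
  Final exam 100 × 0.31 = 31
  Assignments 74 × 0.13 = 9.62
  Essays 100 × 0.05 = 5
  Reflections 68 × 0.06 = 4.08
  Fieldwork 91 × 0.26 = 23.66
  Quizzes 88 × 0.1 = 8.8
Sum = 91.16
91.16 is ≥ 82 and < 92 → B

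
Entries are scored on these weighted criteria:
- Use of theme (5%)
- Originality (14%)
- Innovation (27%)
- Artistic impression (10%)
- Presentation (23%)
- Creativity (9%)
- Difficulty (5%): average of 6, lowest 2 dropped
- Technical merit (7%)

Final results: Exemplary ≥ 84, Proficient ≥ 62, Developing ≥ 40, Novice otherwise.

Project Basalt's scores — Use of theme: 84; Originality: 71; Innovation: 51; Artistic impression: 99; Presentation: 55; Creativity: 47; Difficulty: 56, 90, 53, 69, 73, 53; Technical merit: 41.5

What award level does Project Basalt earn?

Difficulty: drop 53, 53 → average of remaining 4 = 288/4 = 72
Weighted total:
  Use of theme 84 × 0.05 = 4.2
  Originality 71 × 0.14 = 9.94
  Innovation 51 × 0.27 = 13.77
  Artistic impression 99 × 0.1 = 9.9
  Presentation 55 × 0.23 = 12.65
  Creativity 47 × 0.09 = 4.23
  Difficulty 72 × 0.05 = 3.6
  Technical merit 41.5 × 0.07 = 2.905
Sum = 61.195
61.195 is ≥ 40 and < 62 → Developing

Developing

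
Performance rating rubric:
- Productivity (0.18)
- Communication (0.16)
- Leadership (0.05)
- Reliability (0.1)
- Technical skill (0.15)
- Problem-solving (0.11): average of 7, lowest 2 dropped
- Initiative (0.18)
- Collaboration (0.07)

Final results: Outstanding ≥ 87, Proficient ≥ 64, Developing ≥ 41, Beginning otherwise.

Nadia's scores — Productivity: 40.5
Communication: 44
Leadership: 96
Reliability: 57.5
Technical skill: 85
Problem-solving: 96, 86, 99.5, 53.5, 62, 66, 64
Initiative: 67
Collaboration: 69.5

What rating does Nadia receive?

Problem-solving: drop 53.5, 62 → average of remaining 5 = 411.5/5 = 82.3
Weighted total:
  Productivity 40.5 × 0.18 = 7.29
  Communication 44 × 0.16 = 7.04
  Leadership 96 × 0.05 = 4.8
  Reliability 57.5 × 0.1 = 5.75
  Technical skill 85 × 0.15 = 12.75
  Problem-solving 82.3 × 0.11 = 9.053
  Initiative 67 × 0.18 = 12.06
  Collaboration 69.5 × 0.07 = 4.865
Sum = 63.608
63.608 is ≥ 41 and < 64 → Developing

Developing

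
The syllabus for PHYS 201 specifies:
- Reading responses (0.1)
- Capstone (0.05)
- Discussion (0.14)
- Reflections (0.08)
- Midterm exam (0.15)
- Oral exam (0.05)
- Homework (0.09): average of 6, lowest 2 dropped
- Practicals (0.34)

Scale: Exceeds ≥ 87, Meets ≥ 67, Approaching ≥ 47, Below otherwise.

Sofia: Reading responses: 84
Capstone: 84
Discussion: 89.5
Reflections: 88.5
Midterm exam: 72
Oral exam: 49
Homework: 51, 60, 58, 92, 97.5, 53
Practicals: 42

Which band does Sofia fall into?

Homework: drop 51, 53 → average of remaining 4 = 307.5/4 = 76.875
Weighted total:
  Reading responses 84 × 0.1 = 8.4
  Capstone 84 × 0.05 = 4.2
  Discussion 89.5 × 0.14 = 12.53
  Reflections 88.5 × 0.08 = 7.08
  Midterm exam 72 × 0.15 = 10.8
  Oral exam 49 × 0.05 = 2.45
  Homework 76.875 × 0.09 = 6.91875
  Practicals 42 × 0.34 = 14.28
Sum = 66.65875
66.65875 is ≥ 47 and < 67 → Approaching

Approaching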